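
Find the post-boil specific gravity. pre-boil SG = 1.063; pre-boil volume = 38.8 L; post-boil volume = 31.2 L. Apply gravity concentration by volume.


SG_post = 1 + (SG_pre − 1)·V_pre/V_post
pts_pre = (1.063 − 1)·1000 = 63.0000
pts_post = 63.0000·38.8/31.2 = 78.3462
SG_post = 1 + 78.3462/1000

1.0783


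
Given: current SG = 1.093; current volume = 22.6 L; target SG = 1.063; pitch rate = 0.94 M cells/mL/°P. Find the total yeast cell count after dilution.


V_w = V·((SG_c−1)/(SG_t−1)−1);  °P = 259 − 259/SG_t;  cells = rate·(V+V_w)·°P
V_w = 22.6·((1.093−1)/(1.063−1)−1) = 10.7619
V_final = 22.6 + 10.7619 = 33.3619
°P = 259 − 259/1.063 = 15.3500
cells = 0.94·33.3619·15.3500

481.3774 billion cells


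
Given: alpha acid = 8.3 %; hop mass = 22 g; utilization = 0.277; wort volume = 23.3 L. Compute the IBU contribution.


IBU = (α/100)·mass·U·1000 / V
IBU = (8.3/100)·22·0.277·1000 / 23.3

21.7082 IBU


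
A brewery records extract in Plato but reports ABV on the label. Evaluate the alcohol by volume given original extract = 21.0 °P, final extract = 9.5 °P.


SG = 259/(259 − P);  ABV = (OG − FG)·131.25
OG = 259/(259 − 21.0) = 1.0882
FG = 259/(259 − 9.5) = 1.0381
ABV = (1.0882 − 1.0381)·131.25

6.5834 % ABV


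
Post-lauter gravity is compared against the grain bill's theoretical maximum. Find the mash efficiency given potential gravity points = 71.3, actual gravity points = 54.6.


efficiency = actual / potential × 100
efficiency = 54.6 / 71.3 × 100

76.5778 %


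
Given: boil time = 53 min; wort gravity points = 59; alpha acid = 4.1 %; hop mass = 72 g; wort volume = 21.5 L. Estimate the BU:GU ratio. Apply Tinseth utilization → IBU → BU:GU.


U = 1.65·0.000125^(GP/1000)·(1−e^(−0.04t))/4.15;  IBU = (α/100)·m·U·1000/V;  BU:GU = IBU/GP
U = 1.65·0.000125^(59/1000)·(1−e^(−0.04·53))/4.15 = 0.2059
IBU = (4.1/100)·72·0.2059·1000/21.5 = 28.2682
BU:GU = 28.2682/59

0.4791


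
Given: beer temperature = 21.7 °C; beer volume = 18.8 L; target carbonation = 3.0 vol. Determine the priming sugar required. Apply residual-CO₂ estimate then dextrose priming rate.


residual = 14.695·(0.01821 + 0.09011·e^(−0.04·T));  sugar = (target − residual)·4.0·V
residual = 14.695·(0.01821 + 0.09011·e^(−0.04·21.7)) = 0.8235
sugar = (3.0 − 0.8235)·4.0·18.8

163.6752 g


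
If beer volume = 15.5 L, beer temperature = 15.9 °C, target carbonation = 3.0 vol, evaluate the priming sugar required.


residual = 14.695·(0.01821 + 0.09011·e^(−0.04·T));  sugar = (target − residual)·4.0·V
residual = 14.695·(0.01821 + 0.09011·e^(−0.04·15.9)) = 0.9686
sugar = (3.0 − 0.9686)·4.0·15.5

125.9457 g


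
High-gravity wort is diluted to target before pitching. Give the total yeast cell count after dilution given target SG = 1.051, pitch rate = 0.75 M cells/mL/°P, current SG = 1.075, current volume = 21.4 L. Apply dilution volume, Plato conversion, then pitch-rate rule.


V_w = V·((SG_c−1)/(SG_t−1)−1);  °P = 259 − 259/SG_t;  cells = rate·(V+V_w)·°P
V_w = 21.4·((1.075−1)/(1.051−1)−1) = 10.0706
V_final = 21.4 + 10.0706 = 31.4706
°P = 259 − 259/1.051 = 12.5680
cells = 0.75·31.4706·12.5680

296.6425 billion cells


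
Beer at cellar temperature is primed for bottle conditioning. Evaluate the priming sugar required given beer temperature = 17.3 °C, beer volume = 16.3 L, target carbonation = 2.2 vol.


residual = 14.695·(0.01821 + 0.09011·e^(−0.04·T));  sugar = (target − residual)·4.0·V
residual = 14.695·(0.01821 + 0.09011·e^(−0.04·17.3)) = 0.9304
sugar = (2.2 − 0.9304)·4.0·16.3

82.7754 g


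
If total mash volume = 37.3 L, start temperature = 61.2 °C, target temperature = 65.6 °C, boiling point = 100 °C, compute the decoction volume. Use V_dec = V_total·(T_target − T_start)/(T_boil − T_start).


V_dec = 37.3·(65.6 − 61.2)/(100 − 61.2)

4.2299 L


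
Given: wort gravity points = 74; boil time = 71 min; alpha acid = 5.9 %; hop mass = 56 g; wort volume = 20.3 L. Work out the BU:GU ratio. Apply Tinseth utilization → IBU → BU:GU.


U = 1.65·0.000125^(GP/1000)·(1−e^(−0.04t))/4.15;  IBU = (α/100)·m·U·1000/V;  BU:GU = IBU/GP
U = 1.65·0.000125^(74/1000)·(1−e^(−0.04·71))/4.15 = 0.1925
IBU = (5.9/100)·56·0.1925·1000/20.3 = 31.3333
BU:GU = 31.3333/74

0.4234


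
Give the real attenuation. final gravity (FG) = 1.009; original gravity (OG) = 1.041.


AA = (OG−FG)/(OG−1)·100;  RA = AA·0.8192
AA = (1.041 − 1.009)/(1.041 − 1)·100 = 78.0488
RA = 78.0488·0.8192

63.9376 %


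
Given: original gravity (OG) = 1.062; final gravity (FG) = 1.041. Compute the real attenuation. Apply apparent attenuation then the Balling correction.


AA = (OG−FG)/(OG−1)·100;  RA = AA·0.8192
AA = (1.062 − 1.041)/(1.062 − 1)·100 = 33.8710
RA = 33.8710·0.8192

27.7471 %


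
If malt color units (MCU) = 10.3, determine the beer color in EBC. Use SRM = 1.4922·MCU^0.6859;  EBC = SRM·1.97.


SRM = 1.4922·10.3^0.6859 = 7.3881
EBC = 7.3881·1.97

14.5545 EBC


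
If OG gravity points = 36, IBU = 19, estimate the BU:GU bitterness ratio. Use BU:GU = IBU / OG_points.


BU:GU = 19 / 36

0.5278


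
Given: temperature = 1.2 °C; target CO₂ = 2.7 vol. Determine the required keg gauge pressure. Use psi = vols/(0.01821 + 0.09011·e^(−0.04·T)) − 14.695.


psi = 2.7/(0.01821 + 0.09011·e^(−0.04·1.2)) − 14.695

11.2424 psi


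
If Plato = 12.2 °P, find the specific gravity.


SG = 259/(259 − P)
SG = 259/(259 − 12.2)

1.0494


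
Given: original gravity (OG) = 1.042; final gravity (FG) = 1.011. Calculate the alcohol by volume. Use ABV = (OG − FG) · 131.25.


ABV = (1.042 − 1.011) · 131.25

4.0688 % ABV


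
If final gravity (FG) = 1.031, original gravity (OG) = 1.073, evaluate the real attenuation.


AA = (OG−FG)/(OG−1)·100;  RA = AA·0.8192
AA = (1.073 − 1.031)/(1.073 − 1)·100 = 57.5342
RA = 57.5342·0.8192

47.1321 %


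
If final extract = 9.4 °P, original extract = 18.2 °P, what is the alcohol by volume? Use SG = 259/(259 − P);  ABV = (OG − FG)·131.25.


OG = 259/(259 − 18.2) = 1.0756
FG = 259/(259 − 9.4) = 1.0377
ABV = (1.0756 − 1.0377)·131.25

4.9771 % ABV


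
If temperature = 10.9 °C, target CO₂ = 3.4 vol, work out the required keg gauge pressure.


psi = vols/(0.01821 + 0.09011·e^(−0.04·T)) − 14.695
psi = 3.4/(0.01821 + 0.09011·e^(−0.04·10.9)) − 14.695

29.7630 psi


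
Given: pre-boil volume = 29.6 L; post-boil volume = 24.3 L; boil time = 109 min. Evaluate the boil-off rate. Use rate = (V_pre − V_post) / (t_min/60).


rate = (29.6 − 24.3) / (109/60)

2.9174 L/hr


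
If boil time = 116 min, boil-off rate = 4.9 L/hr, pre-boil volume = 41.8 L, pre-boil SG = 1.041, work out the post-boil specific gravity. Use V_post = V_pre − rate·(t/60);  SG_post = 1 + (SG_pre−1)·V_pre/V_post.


V_post = 41.8 − 4.9·(116/60) = 32.3267
SG_post = 1 + (1.041 − 1)·41.8/32.3267

1.0530


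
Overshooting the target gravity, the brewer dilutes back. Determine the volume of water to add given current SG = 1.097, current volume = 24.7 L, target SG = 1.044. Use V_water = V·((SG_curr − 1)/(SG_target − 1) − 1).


V_water = 24.7·((1.097 − 1)/(1.044 − 1) − 1)

29.7523 L


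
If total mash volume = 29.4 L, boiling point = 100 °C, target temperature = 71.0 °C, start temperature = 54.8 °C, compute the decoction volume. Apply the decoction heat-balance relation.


V_dec = V_total·(T_target − T_start)/(T_boil − T_start)
V_dec = 29.4·(71.0 − 54.8)/(100 − 54.8)

10.5372 L


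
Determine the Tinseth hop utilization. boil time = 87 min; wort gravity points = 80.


U = 1.65·0.000125^(GP/1000) · (1 − e^(−0.04·t))/4.15
bigness = 1.65·0.000125^(80/1000) = 0.8040
boil_factor = (1 − e^(−0.04·87))/4.15 = 0.2335
U = 0.8040 · 0.2335

0.1878


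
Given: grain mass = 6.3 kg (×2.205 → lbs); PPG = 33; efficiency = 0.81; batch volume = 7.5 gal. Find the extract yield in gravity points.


points = lbs × PPG × eff / vol
lbs = 6.3 × 2.205 = 13.8915
points = 13.8915 × 33 × 0.81 / 7.5

49.5093 points


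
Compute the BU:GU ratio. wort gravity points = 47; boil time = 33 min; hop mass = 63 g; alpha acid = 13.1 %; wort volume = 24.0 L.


U = 1.65·0.000125^(GP/1000)·(1−e^(−0.04t))/4.15;  IBU = (α/100)·m·U·1000/V;  BU:GU = IBU/GP
U = 1.65·0.000125^(47/1000)·(1−e^(−0.04·33))/4.15 = 0.1910
IBU = (13.1/100)·63·0.1910·1000/24.0 = 65.6773
BU:GU = 65.6773/47

1.3974


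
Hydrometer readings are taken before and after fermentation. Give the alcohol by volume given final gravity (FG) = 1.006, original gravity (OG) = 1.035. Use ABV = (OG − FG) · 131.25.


ABV = (1.035 − 1.006) · 131.25

3.8062 % ABV


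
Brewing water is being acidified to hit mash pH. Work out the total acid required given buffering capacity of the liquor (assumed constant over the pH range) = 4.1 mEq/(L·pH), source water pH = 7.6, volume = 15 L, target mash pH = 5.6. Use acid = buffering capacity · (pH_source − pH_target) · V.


acid = 4.1 · (7.6 − 5.6) · 15

123.0000 mEq


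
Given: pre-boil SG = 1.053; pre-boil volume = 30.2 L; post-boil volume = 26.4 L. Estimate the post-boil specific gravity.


SG_post = 1 + (SG_pre − 1)·V_pre/V_post
pts_pre = (1.053 − 1)·1000 = 53.0000
pts_post = 53.0000·30.2/26.4 = 60.6288
SG_post = 1 + 60.6288/1000

1.0606


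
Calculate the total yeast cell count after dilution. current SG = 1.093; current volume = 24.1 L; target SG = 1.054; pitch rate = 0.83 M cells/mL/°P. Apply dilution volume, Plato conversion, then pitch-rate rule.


V_w = V·((SG_c−1)/(SG_t−1)−1);  °P = 259 − 259/SG_t;  cells = rate·(V+V_w)·°P
V_w = 24.1·((1.093−1)/(1.054−1)−1) = 17.4056
V_final = 24.1 + 17.4056 = 41.5056
°P = 259 − 259/1.054 = 13.2694
cells = 0.83·41.5056·13.2694

457.1274 billion cells


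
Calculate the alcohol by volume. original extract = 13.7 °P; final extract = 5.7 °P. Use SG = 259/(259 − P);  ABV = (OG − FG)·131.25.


OG = 259/(259 − 13.7) = 1.0558
FG = 259/(259 − 5.7) = 1.0225
ABV = (1.0558 − 1.0225)·131.25

4.3768 % ABV


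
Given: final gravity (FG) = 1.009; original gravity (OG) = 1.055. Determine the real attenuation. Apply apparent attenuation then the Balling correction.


AA = (OG−FG)/(OG−1)·100;  RA = AA·0.8192
AA = (1.055 − 1.009)/(1.055 − 1)·100 = 83.6364
RA = 83.6364·0.8192

68.5149 %


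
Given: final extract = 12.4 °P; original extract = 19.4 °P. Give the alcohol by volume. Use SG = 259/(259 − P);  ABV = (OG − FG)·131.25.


OG = 259/(259 − 19.4) = 1.0810
FG = 259/(259 − 12.4) = 1.0503
ABV = (1.0810 − 1.0503)·131.25

4.0273 % ABV


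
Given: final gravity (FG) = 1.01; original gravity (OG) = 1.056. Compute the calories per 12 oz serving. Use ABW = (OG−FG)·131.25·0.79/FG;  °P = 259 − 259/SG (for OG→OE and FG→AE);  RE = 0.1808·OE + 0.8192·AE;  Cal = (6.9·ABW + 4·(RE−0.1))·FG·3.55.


ABW = (1.056 − 1.01)·131.25·0.79/1.01 = 4.7224
OE = 259 − 259/1.056 = 13.7348 °P
AE = 259 − 259/1.01 = 2.5644 °P
RE = 0.1808·13.7348 + 0.8192·2.5644 = 4.5840 °P
Cal = (6.9·4.7224 + 4·(4.5840−0.1))·1.01·3.55

181.1412 kcal


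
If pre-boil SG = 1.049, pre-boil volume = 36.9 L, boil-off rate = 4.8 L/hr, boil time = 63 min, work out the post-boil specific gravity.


V_post = V_pre − rate·(t/60);  SG_post = 1 + (SG_pre−1)·V_pre/V_post
V_post = 36.9 − 4.8·(63/60) = 31.8600
SG_post = 1 + (1.049 − 1)·36.9/31.8600

1.0568


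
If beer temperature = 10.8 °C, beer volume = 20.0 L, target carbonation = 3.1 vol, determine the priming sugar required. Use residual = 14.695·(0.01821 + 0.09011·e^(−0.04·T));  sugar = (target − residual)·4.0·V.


residual = 14.695·(0.01821 + 0.09011·e^(−0.04·10.8)) = 1.1273
sugar = (3.1 − 1.1273)·4.0·20.0

157.8194 g


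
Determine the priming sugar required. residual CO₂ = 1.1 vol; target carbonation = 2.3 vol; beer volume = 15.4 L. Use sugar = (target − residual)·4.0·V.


sugar = (2.3 − 1.1)·4.0·15.4

73.9200 g


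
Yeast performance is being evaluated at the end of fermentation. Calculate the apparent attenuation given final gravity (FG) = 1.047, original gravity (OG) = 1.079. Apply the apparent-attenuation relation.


AA = (OG − FG)/(OG − 1) · 100
AA = (1.079 − 1.047)/(1.079 − 1) · 100

40.5063 %


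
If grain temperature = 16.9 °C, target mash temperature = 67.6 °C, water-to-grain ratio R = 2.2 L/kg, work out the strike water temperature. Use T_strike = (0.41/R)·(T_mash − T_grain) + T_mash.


T_strike = (0.41/2.2)·(67.6 − 16.9) + 67.6

77.0486 °C


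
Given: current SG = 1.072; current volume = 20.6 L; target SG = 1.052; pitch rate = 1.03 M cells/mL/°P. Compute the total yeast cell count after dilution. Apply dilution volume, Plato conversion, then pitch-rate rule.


V_w = V·((SG_c−1)/(SG_t−1)−1);  °P = 259 − 259/SG_t;  cells = rate·(V+V_w)·°P
V_w = 20.6·((1.072−1)/(1.052−1)−1) = 7.9231
V_final = 20.6 + 7.9231 = 28.5231
°P = 259 − 259/1.052 = 12.8023
cells = 1.03·28.5231·12.8023

376.1153 billion cells


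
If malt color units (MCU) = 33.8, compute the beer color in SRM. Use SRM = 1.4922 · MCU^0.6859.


SRM = 1.4922 · 33.8^0.6859

16.6921 SRM


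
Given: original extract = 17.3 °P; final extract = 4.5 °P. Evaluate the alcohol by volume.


SG = 259/(259 − P);  ABV = (OG − FG)·131.25
OG = 259/(259 − 17.3) = 1.0716
FG = 259/(259 − 4.5) = 1.0177
ABV = (1.0716 − 1.0177)·131.25

7.0737 % ABV


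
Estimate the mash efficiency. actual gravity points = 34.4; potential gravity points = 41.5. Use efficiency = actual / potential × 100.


efficiency = 34.4 / 41.5 × 100

82.8916 %


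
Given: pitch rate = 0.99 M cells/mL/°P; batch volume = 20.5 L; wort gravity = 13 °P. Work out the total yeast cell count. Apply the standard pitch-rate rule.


cells (billions) = rate · V_L · °P
cells = 0.99 · 20.5 · 13

263.8350 billion cells


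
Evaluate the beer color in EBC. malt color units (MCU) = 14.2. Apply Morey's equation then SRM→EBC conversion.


SRM = 1.4922·MCU^0.6859;  EBC = SRM·1.97
SRM = 1.4922·14.2^0.6859 = 9.2083
EBC = 9.2083·1.97

18.1404 EBC


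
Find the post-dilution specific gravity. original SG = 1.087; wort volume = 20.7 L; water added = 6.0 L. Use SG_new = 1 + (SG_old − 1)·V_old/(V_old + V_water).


pts = (1.087 − 1)·1000·20.7/(20.7 + 6.0) = 67.4494
SG_new = 1 + 67.4494/1000

1.0674


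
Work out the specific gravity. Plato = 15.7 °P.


SG = 259/(259 − P)
SG = 259/(259 − 15.7)

1.0645


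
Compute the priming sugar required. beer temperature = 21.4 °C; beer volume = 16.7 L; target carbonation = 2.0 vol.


residual = 14.695·(0.01821 + 0.09011·e^(−0.04·T));  sugar = (target − residual)·4.0·V
residual = 14.695·(0.01821 + 0.09011·e^(−0.04·21.4)) = 0.8302
sugar = (2.0 − 0.8302)·4.0·16.7

78.1441 g


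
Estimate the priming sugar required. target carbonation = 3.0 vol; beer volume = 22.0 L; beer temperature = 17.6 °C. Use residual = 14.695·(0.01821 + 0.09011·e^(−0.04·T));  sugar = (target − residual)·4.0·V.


residual = 14.695·(0.01821 + 0.09011·e^(−0.04·17.6)) = 0.9225
sugar = (3.0 − 0.9225)·4.0·22.0

182.8171 g


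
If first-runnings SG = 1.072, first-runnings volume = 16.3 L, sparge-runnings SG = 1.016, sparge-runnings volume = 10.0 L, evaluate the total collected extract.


total = Σ (SG_i − 1)·1000·V_i
first = (1.072 − 1)·1000·16.3 = 1173.6000
sparge = (1.016 − 1)·1000·10.0 = 160.0000
total = 1173.6000 + 160.0000

1333.6000 gravity·L


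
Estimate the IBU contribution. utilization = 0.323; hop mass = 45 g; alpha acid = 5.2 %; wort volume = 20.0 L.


IBU = (α/100)·mass·U·1000 / V
IBU = (5.2/100)·45·0.323·1000 / 20.0

37.7910 IBU


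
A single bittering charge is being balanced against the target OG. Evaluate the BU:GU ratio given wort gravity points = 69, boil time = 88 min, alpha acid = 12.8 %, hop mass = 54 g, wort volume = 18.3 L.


U = 1.65·0.000125^(GP/1000)·(1−e^(−0.04t))/4.15;  IBU = (α/100)·m·U·1000/V;  BU:GU = IBU/GP
U = 1.65·0.000125^(69/1000)·(1−e^(−0.04·88))/4.15 = 0.2075
IBU = (12.8/100)·54·0.2075·1000/18.3 = 78.3838
BU:GU = 78.3838/69

1.1360


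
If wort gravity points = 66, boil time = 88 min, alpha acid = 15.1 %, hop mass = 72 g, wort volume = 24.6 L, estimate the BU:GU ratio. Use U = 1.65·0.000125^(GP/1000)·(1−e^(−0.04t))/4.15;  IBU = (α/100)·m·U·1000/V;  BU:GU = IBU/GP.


U = 1.65·0.000125^(66/1000)·(1−e^(−0.04·88))/4.15 = 0.2132
IBU = (15.1/100)·72·0.2132·1000/24.6 = 94.2231
BU:GU = 94.2231/66

1.4276


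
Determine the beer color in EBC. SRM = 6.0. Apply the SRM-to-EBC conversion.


EBC = SRM · 1.97
EBC = 6.0 · 1.97

11.8200 EBC


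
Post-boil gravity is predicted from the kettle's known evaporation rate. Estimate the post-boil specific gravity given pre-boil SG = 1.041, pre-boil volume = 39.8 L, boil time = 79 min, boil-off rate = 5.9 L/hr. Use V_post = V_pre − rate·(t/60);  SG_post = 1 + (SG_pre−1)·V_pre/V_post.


V_post = 39.8 − 5.9·(79/60) = 32.0317
SG_post = 1 + (1.041 − 1)·39.8/32.0317

1.0509


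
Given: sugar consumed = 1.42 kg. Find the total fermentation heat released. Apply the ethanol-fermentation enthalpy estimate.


Q = m_sugar · 590 kJ/kg
Q = 1.42 · 590

837.8000 kJ


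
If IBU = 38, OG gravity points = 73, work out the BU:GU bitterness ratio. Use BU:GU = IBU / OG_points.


BU:GU = 38 / 73

0.5205


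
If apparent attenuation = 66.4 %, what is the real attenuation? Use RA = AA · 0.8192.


RA = 66.4 · 0.8192

54.3949 %


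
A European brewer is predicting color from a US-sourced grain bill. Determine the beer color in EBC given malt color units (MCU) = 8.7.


SRM = 1.4922·MCU^0.6859;  EBC = SRM·1.97
SRM = 1.4922·8.7^0.6859 = 6.5803
EBC = 6.5803·1.97

12.9631 EBC


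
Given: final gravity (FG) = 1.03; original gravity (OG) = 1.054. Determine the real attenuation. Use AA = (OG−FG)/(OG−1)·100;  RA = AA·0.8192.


AA = (1.054 − 1.03)/(1.054 − 1)·100 = 44.4444
RA = 44.4444·0.8192

36.4089 %


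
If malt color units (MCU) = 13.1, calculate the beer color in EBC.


SRM = 1.4922·MCU^0.6859;  EBC = SRM·1.97
SRM = 1.4922·13.1^0.6859 = 8.7129
EBC = 8.7129·1.97

17.1644 EBC


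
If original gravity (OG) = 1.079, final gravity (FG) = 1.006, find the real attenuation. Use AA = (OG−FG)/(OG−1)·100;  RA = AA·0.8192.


AA = (1.079 − 1.006)/(1.079 − 1)·100 = 92.4051
RA = 92.4051·0.8192

75.6982 %


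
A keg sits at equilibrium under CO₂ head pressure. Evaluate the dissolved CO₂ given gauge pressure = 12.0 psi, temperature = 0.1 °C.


vols = (P + 14.695)·(0.01821 + 0.09011·e^(−0.04·T))
vols = (12.0 + 14.695)·(0.01821 + 0.09011·e^(−0.04·0.1))

2.8820 volumes


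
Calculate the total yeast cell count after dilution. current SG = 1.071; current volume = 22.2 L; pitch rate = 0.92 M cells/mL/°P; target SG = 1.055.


V_w = V·((SG_c−1)/(SG_t−1)−1);  °P = 259 − 259/SG_t;  cells = rate·(V+V_w)·°P
V_w = 22.2·((1.071−1)/(1.055−1)−1) = 6.4582
V_final = 22.2 + 6.4582 = 28.6582
°P = 259 − 259/1.055 = 13.5024
cells = 0.92·28.6582·13.5024

355.9971 billion cells


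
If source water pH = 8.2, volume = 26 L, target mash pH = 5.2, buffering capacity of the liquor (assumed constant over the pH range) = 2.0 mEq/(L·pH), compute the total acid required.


acid = buffering capacity · (pH_source − pH_target) · V
acid = 2.0 · (8.2 − 5.2) · 26

156.0000 mEq


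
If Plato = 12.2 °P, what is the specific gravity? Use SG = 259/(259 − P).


SG = 259/(259 − 12.2)

1.0494


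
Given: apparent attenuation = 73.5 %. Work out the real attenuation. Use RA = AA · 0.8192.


RA = 73.5 · 0.8192

60.2112 %


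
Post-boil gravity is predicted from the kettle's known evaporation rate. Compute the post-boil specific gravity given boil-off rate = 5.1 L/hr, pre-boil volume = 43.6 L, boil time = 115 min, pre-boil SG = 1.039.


V_post = V_pre − rate·(t/60);  SG_post = 1 + (SG_pre−1)·V_pre/V_post
V_post = 43.6 − 5.1·(115/60) = 33.8250
SG_post = 1 + (1.039 − 1)·43.6/33.8250

1.0503


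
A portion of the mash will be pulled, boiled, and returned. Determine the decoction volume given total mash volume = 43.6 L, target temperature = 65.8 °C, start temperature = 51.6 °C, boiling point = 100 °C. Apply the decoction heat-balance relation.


V_dec = V_total·(T_target − T_start)/(T_boil − T_start)
V_dec = 43.6·(65.8 − 51.6)/(100 − 51.6)

12.7917 L


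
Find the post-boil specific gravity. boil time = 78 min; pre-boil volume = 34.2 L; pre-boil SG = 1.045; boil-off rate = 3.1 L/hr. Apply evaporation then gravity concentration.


V_post = V_pre − rate·(t/60);  SG_post = 1 + (SG_pre−1)·V_pre/V_post
V_post = 34.2 − 3.1·(78/60) = 30.1700
SG_post = 1 + (1.045 − 1)·34.2/30.1700

1.0510


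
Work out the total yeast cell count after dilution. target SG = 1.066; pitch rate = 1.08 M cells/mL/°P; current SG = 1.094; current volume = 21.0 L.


V_w = V·((SG_c−1)/(SG_t−1)−1);  °P = 259 − 259/SG_t;  cells = rate·(V+V_w)·°P
V_w = 21.0·((1.094−1)/(1.066−1)−1) = 8.9091
V_final = 21.0 + 8.9091 = 29.9091
°P = 259 − 259/1.066 = 16.0356
cells = 1.08·29.9091·16.0356

517.9806 billion cells


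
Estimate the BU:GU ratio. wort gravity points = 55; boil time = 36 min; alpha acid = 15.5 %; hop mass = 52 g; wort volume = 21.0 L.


U = 1.65·0.000125^(GP/1000)·(1−e^(−0.04t))/4.15;  IBU = (α/100)·m·U·1000/V;  BU:GU = IBU/GP
U = 1.65·0.000125^(55/1000)·(1−e^(−0.04·36))/4.15 = 0.1851
IBU = (15.5/100)·52·0.1851·1000/21.0 = 71.0309
BU:GU = 71.0309/55

1.2915


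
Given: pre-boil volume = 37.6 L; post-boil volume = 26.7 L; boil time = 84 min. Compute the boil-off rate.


rate = (V_pre − V_post) / (t_min/60)
rate = (37.6 − 26.7) / (84/60)

7.7857 L/hr


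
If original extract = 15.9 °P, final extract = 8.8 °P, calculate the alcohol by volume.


SG = 259/(259 − P);  ABV = (OG − FG)·131.25
OG = 259/(259 − 15.9) = 1.0654
FG = 259/(259 − 8.8) = 1.0352
ABV = (1.0654 − 1.0352)·131.25

3.9681 % ABV


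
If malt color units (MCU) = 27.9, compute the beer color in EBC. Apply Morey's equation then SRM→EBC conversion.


SRM = 1.4922·MCU^0.6859;  EBC = SRM·1.97
SRM = 1.4922·27.9^0.6859 = 14.6341
EBC = 14.6341·1.97

28.8292 EBC


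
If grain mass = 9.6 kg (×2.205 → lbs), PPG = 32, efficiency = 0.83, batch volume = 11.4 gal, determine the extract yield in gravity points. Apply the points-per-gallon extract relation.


points = lbs × PPG × eff / vol
lbs = 9.6 × 2.205 = 21.1680
points = 21.1680 × 32 × 0.83 / 11.4

49.3177 points


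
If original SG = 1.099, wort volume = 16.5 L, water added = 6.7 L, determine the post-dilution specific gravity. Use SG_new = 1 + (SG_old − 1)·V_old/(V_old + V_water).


pts = (1.099 − 1)·1000·16.5/(16.5 + 6.7) = 70.4095
SG_new = 1 + 70.4095/1000

1.0704


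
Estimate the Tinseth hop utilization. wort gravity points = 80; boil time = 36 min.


U = 1.65·0.000125^(GP/1000) · (1 − e^(−0.04·t))/4.15
bigness = 1.65·0.000125^(80/1000) = 0.8040
boil_factor = (1 − e^(−0.04·36))/4.15 = 0.1839
U = 0.8040 · 0.1839

0.1478


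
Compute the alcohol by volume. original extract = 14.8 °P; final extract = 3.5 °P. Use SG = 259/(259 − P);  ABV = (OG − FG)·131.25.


OG = 259/(259 − 14.8) = 1.0606
FG = 259/(259 − 3.5) = 1.0137
ABV = (1.0606 − 1.0137)·131.25

6.1566 % ABV


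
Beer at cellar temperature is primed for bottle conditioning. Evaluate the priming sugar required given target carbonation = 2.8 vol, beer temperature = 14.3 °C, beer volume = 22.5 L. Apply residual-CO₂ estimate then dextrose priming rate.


residual = 14.695·(0.01821 + 0.09011·e^(−0.04·T));  sugar = (target − residual)·4.0·V
residual = 14.695·(0.01821 + 0.09011·e^(−0.04·14.3)) = 1.0149
sugar = (2.8 − 1.0149)·4.0·22.5

160.6545 g


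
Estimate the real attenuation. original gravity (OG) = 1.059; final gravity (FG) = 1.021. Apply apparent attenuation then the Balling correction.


AA = (OG−FG)/(OG−1)·100;  RA = AA·0.8192
AA = (1.059 − 1.021)/(1.059 − 1)·100 = 64.4068
RA = 64.4068·0.8192

52.7620 %


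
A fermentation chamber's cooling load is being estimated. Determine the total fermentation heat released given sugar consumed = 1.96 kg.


Q = m_sugar · 590 kJ/kg
Q = 1.96 · 590

1156.4000 kJ


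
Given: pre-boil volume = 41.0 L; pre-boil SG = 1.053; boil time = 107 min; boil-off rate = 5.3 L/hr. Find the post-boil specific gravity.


V_post = V_pre − rate·(t/60);  SG_post = 1 + (SG_pre−1)·V_pre/V_post
V_post = 41.0 − 5.3·(107/60) = 31.5483
SG_post = 1 + (1.053 − 1)·41.0/31.5483

1.0689


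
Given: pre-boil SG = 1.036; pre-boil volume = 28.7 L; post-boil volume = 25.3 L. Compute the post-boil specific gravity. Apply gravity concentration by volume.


SG_post = 1 + (SG_pre − 1)·V_pre/V_post
pts_pre = (1.036 − 1)·1000 = 36.0000
pts_post = 36.0000·28.7/25.3 = 40.8379
SG_post = 1 + 40.8379/1000

1.0408


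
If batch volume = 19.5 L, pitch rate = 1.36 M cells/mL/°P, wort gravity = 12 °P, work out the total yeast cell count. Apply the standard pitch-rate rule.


cells (billions) = rate · V_L · °P
cells = 1.36 · 19.5 · 12

318.2400 billion cells


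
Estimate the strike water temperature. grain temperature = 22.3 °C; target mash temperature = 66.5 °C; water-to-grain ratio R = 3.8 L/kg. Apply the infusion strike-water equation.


T_strike = (0.41/R)·(T_mash − T_grain) + T_mash
T_strike = (0.41/3.8)·(66.5 − 22.3) + 66.5

71.2689 °C


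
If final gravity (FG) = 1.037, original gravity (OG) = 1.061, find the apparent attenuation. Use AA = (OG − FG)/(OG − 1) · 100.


AA = (1.061 − 1.037)/(1.061 − 1) · 100

39.3443 %


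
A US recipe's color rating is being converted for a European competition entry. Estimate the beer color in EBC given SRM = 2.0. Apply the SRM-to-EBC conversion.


EBC = SRM · 1.97
EBC = 2.0 · 1.97

3.9400 EBC


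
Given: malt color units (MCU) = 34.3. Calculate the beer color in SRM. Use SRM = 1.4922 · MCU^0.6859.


SRM = 1.4922 · 34.3^0.6859

16.8611 SRM


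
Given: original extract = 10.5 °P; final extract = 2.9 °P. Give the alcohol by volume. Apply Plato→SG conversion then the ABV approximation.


SG = 259/(259 − P);  ABV = (OG − FG)·131.25
OG = 259/(259 − 10.5) = 1.0423
FG = 259/(259 − 2.9) = 1.0113
ABV = (1.0423 − 1.0113)·131.25

4.0595 % ABV


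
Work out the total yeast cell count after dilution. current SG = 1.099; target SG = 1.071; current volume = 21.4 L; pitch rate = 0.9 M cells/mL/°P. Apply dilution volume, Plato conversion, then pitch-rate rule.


V_w = V·((SG_c−1)/(SG_t−1)−1);  °P = 259 − 259/SG_t;  cells = rate·(V+V_w)·°P
V_w = 21.4·((1.099−1)/(1.071−1)−1) = 8.4394
V_final = 21.4 + 8.4394 = 29.8394
°P = 259 − 259/1.071 = 17.1699
cells = 0.9·29.8394·17.1699

461.1071 billion cells


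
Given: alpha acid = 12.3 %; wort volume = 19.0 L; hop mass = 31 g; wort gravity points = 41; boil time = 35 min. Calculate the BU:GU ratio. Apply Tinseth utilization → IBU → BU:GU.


U = 1.65·0.000125^(GP/1000)·(1−e^(−0.04t))/4.15;  IBU = (α/100)·m·U·1000/V;  BU:GU = IBU/GP
U = 1.65·0.000125^(41/1000)·(1−e^(−0.04·35))/4.15 = 0.2072
IBU = (12.3/100)·31·0.2072·1000/19.0 = 41.5862
BU:GU = 41.5862/41

1.0143


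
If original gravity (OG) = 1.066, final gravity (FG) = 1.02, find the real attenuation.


AA = (OG−FG)/(OG−1)·100;  RA = AA·0.8192
AA = (1.066 − 1.02)/(1.066 − 1)·100 = 69.6970
RA = 69.6970·0.8192

57.0958 %


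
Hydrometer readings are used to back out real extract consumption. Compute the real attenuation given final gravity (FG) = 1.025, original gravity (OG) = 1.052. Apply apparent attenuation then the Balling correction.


AA = (OG−FG)/(OG−1)·100;  RA = AA·0.8192
AA = (1.052 − 1.025)/(1.052 − 1)·100 = 51.9231
RA = 51.9231·0.8192

42.5354 %


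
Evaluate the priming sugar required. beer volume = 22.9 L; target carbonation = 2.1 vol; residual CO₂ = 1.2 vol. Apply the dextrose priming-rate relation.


sugar = (target − residual)·4.0·V
sugar = (2.1 − 1.2)·4.0·22.9

82.4400 g


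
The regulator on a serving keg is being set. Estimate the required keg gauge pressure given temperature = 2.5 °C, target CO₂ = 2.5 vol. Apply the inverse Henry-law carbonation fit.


psi = vols/(0.01821 + 0.09011·e^(−0.04·T)) − 14.695
psi = 2.5/(0.01821 + 0.09011·e^(−0.04·2.5)) − 14.695

10.3689 psi


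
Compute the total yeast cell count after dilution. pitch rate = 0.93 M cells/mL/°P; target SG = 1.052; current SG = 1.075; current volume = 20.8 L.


V_w = V·((SG_c−1)/(SG_t−1)−1);  °P = 259 − 259/SG_t;  cells = rate·(V+V_w)·°P
V_w = 20.8·((1.075−1)/(1.052−1)−1) = 9.2000
V_final = 20.8 + 9.2000 = 30.0000
°P = 259 − 259/1.052 = 12.8023
cells = 0.93·30.0000·12.8023

357.1837 billion cells


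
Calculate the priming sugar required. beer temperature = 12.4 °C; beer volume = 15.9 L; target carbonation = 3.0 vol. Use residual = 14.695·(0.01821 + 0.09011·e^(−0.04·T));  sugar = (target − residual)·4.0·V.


residual = 14.695·(0.01821 + 0.09011·e^(−0.04·12.4)) = 1.0740
sugar = (3.0 − 1.0740)·4.0·15.9

122.4960 g


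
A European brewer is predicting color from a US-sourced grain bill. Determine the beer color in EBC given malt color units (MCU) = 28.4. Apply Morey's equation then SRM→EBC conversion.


SRM = 1.4922·MCU^0.6859;  EBC = SRM·1.97
SRM = 1.4922·28.4^0.6859 = 14.8135
EBC = 14.8135·1.97

29.1826 EBC


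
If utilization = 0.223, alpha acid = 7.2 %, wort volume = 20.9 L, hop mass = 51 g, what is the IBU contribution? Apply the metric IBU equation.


IBU = (α/100)·mass·U·1000 / V
IBU = (7.2/100)·51·0.223·1000 / 20.9

39.1797 IBU


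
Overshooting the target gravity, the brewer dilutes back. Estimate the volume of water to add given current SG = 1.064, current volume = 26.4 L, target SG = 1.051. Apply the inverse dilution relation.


V_water = V·((SG_curr − 1)/(SG_target − 1) − 1)
V_water = 26.4·((1.064 − 1)/(1.051 − 1) − 1)

6.7294 L


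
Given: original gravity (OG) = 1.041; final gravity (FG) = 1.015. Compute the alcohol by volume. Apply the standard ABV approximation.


ABV = (OG − FG) · 131.25
ABV = (1.041 − 1.015) · 131.25

3.4125 % ABV


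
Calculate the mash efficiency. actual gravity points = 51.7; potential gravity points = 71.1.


efficiency = actual / potential × 100
efficiency = 51.7 / 71.1 × 100

72.7145 %


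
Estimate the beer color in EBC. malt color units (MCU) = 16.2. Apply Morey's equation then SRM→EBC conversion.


SRM = 1.4922·MCU^0.6859;  EBC = SRM·1.97
SRM = 1.4922·16.2^0.6859 = 10.0794
EBC = 10.0794·1.97

19.8564 EBC


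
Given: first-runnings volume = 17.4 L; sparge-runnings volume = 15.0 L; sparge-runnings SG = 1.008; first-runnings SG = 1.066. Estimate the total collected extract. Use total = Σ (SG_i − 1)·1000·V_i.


first = (1.066 − 1)·1000·17.4 = 1148.4000
sparge = (1.008 − 1)·1000·15.0 = 120.0000
total = 1148.4000 + 120.0000

1268.4000 gravity·L


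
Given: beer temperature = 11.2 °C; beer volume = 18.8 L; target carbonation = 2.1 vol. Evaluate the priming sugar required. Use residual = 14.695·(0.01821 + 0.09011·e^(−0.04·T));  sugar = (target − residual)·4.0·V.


residual = 14.695·(0.01821 + 0.09011·e^(−0.04·11.2)) = 1.1136
sugar = (2.1 − 1.1136)·4.0·18.8

74.1764 g


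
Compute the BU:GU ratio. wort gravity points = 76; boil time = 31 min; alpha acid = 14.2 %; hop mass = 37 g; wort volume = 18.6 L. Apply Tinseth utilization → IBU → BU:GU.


U = 1.65·0.000125^(GP/1000)·(1−e^(−0.04t))/4.15;  IBU = (α/100)·m·U·1000/V;  BU:GU = IBU/GP
U = 1.65·0.000125^(76/1000)·(1−e^(−0.04·31))/4.15 = 0.1427
IBU = (14.2/100)·37·0.1427·1000/18.6 = 40.3100
BU:GU = 40.3100/76

0.5304


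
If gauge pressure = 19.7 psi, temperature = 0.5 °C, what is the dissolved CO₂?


vols = (P + 14.695)·(0.01821 + 0.09011·e^(−0.04·T))
vols = (19.7 + 14.695)·(0.01821 + 0.09011·e^(−0.04·0.5))

3.6643 volumes


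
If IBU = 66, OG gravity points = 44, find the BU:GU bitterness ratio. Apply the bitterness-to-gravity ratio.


BU:GU = IBU / OG_points
BU:GU = 66 / 44

1.5000


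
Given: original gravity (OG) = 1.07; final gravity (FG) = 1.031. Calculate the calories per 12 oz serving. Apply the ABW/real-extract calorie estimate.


ABW = (OG−FG)·131.25·0.79/FG;  °P = 259 − 259/SG (for OG→OE and FG→AE);  RE = 0.1808·OE + 0.8192·AE;  Cal = (6.9·ABW + 4·(RE−0.1))·FG·3.55
ABW = (1.07 − 1.031)·131.25·0.79/1.031 = 3.9222
OE = 259 − 259/1.07 = 16.9439 °P
AE = 259 − 259/1.031 = 7.7876 °P
RE = 0.1808·16.9439 + 0.8192·7.7876 = 9.4431 °P
Cal = (6.9·3.9222 + 4·(9.4431−0.1))·1.031·3.55

235.8373 kcal


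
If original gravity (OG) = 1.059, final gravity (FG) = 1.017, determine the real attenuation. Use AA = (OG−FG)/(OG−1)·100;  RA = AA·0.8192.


AA = (1.059 − 1.017)/(1.059 − 1)·100 = 71.1864
RA = 71.1864·0.8192

58.3159 %


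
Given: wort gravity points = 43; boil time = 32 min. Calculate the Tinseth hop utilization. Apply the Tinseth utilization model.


U = 1.65·0.000125^(GP/1000) · (1 − e^(−0.04·t))/4.15
bigness = 1.65·0.000125^(43/1000) = 1.1211
boil_factor = (1 − e^(−0.04·32))/4.15 = 0.1740
U = 1.1211 · 0.1740

0.1950


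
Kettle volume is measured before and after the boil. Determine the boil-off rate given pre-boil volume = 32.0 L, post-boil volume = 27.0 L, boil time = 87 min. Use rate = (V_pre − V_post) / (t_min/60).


rate = (32.0 − 27.0) / (87/60)

3.4483 L/hr


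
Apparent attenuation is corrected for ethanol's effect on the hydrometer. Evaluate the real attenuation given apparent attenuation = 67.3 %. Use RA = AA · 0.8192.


RA = 67.3 · 0.8192

55.1322 %


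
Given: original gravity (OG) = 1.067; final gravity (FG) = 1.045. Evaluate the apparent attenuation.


AA = (OG − FG)/(OG − 1) · 100
AA = (1.067 − 1.045)/(1.067 − 1) · 100

32.8358 %


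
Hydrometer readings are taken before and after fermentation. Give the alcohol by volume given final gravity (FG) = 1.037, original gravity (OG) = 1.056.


ABV = (OG − FG) · 131.25
ABV = (1.056 − 1.037) · 131.25

2.4938 % ABV


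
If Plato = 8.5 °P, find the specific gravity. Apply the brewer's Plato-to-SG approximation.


SG = 259/(259 − P)
SG = 259/(259 − 8.5)

1.0339


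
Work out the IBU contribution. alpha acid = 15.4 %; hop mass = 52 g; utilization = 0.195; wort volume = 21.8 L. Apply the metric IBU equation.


IBU = (α/100)·mass·U·1000 / V
IBU = (15.4/100)·52·0.195·1000 / 21.8

71.6312 IBU


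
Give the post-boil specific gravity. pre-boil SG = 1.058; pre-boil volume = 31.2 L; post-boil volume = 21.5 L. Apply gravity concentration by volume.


SG_post = 1 + (SG_pre − 1)·V_pre/V_post
pts_pre = (1.058 − 1)·1000 = 58.0000
pts_post = 58.0000·31.2/21.5 = 84.1674
SG_post = 1 + 84.1674/1000

1.0842


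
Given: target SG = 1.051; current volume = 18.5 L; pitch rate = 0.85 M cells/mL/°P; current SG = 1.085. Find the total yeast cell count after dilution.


V_w = V·((SG_c−1)/(SG_t−1)−1);  °P = 259 − 259/SG_t;  cells = rate·(V+V_w)·°P
V_w = 18.5·((1.085−1)/(1.051−1)−1) = 12.3333
V_final = 18.5 + 12.3333 = 30.8333
°P = 259 − 259/1.051 = 12.5680
cells = 0.85·30.8333·12.5680

329.3871 billion cells


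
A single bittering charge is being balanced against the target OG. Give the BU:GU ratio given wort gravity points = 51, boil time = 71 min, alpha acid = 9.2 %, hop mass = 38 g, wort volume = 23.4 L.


U = 1.65·0.000125^(GP/1000)·(1−e^(−0.04t))/4.15;  IBU = (α/100)·m·U·1000/V;  BU:GU = IBU/GP
U = 1.65·0.000125^(51/1000)·(1−e^(−0.04·71))/4.15 = 0.2367
IBU = (9.2/100)·38·0.2367·1000/23.4 = 35.3662
BU:GU = 35.3662/51

0.6935


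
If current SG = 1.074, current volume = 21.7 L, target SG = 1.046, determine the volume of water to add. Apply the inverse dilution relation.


V_water = V·((SG_curr − 1)/(SG_target − 1) − 1)
V_water = 21.7·((1.074 − 1)/(1.046 − 1) − 1)

13.2087 L


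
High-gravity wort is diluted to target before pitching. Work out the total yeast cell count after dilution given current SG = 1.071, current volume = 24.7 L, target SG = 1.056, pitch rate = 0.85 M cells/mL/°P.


V_w = V·((SG_c−1)/(SG_t−1)−1);  °P = 259 − 259/SG_t;  cells = rate·(V+V_w)·°P
V_w = 24.7·((1.071−1)/(1.056−1)−1) = 6.6161
V_final = 24.7 + 6.6161 = 31.3161
°P = 259 − 259/1.056 = 13.7348
cells = 0.85·31.3161·13.7348

365.6033 billion cells


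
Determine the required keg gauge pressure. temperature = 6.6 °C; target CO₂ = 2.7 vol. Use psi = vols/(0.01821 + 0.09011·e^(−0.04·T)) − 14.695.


psi = 2.7/(0.01821 + 0.09011·e^(−0.04·6.6)) − 14.695

16.1932 psi


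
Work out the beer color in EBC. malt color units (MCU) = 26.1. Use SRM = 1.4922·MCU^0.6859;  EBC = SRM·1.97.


SRM = 1.4922·26.1^0.6859 = 13.9798
EBC = 13.9798·1.97

27.5402 EBC


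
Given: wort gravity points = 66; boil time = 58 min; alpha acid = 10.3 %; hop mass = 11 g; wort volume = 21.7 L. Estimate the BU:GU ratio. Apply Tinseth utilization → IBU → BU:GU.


U = 1.65·0.000125^(GP/1000)·(1−e^(−0.04t))/4.15;  IBU = (α/100)·m·U·1000/V;  BU:GU = IBU/GP
U = 1.65·0.000125^(66/1000)·(1−e^(−0.04·58))/4.15 = 0.1981
IBU = (10.3/100)·11·0.1981·1000/21.7 = 10.3437
BU:GU = 10.3437/66

0.1567


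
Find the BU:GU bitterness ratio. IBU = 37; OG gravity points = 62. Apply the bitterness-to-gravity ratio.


BU:GU = IBU / OG_points
BU:GU = 37 / 62

0.5968


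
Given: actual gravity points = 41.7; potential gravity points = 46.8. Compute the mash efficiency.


efficiency = actual / potential × 100
efficiency = 41.7 / 46.8 × 100

89.1026 %


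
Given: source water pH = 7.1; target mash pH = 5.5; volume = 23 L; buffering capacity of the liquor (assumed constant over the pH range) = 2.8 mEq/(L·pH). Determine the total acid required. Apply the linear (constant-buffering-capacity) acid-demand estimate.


acid = buffering capacity · (pH_source − pH_target) · V
acid = 2.8 · (7.1 − 5.5) · 23

103.0400 mEq


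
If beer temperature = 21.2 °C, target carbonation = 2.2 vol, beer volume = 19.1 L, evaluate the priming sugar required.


residual = 14.695·(0.01821 + 0.09011·e^(−0.04·T));  sugar = (target − residual)·4.0·V
residual = 14.695·(0.01821 + 0.09011·e^(−0.04·21.2)) = 0.8347
sugar = (2.2 − 0.8347)·4.0·19.1

104.3091 g


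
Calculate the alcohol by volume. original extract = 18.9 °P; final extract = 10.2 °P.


SG = 259/(259 − P);  ABV = (OG − FG)·131.25
OG = 259/(259 − 18.9) = 1.0787
FG = 259/(259 − 10.2) = 1.0410
ABV = (1.0787 − 1.0410)·131.25

4.9508 % ABV


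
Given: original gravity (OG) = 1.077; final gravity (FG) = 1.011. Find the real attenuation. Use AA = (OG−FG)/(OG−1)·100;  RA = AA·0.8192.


AA = (1.077 − 1.011)/(1.077 − 1)·100 = 85.7143
RA = 85.7143·0.8192

70.2171 %


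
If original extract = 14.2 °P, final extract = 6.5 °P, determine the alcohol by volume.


SG = 259/(259 − P);  ABV = (OG − FG)·131.25
OG = 259/(259 − 14.2) = 1.0580
FG = 259/(259 − 6.5) = 1.0257
ABV = (1.0580 − 1.0257)·131.25

4.2346 % ABV
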